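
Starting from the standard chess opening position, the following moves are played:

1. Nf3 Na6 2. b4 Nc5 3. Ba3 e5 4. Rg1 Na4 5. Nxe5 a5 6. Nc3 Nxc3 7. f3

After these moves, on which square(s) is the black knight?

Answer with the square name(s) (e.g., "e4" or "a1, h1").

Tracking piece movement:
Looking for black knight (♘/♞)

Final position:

  a b c d e f g h
  ─────────────────
8│♜ · ♝ ♛ ♚ ♝ ♞ ♜│8
7│· ♟ ♟ ♟ · ♟ ♟ ♟│7
6│· · · · · · · ·│6
5│♟ · · · ♘ · · ·│5
4│· ♙ · · · · · ·│4
3│♗ · ♞ · · ♙ · ·│3
2│♙ · ♙ ♙ ♙ · ♙ ♙│2
1│♖ · · ♕ ♔ ♗ ♖ ·│1
  ─────────────────
  a b c d e f g h


c3, g8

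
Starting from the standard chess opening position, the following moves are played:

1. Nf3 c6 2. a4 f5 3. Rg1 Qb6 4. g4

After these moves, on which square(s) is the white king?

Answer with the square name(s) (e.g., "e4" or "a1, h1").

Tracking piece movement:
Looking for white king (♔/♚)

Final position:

  a b c d e f g h
  ─────────────────
8│♜ ♞ ♝ · ♚ ♝ ♞ ♜│8
7│♟ ♟ · ♟ ♟ · ♟ ♟│7
6│· ♛ ♟ · · · · ·│6
5│· · · · · ♟ · ·│5
4│♙ · · · · · ♙ ·│4
3│· · · · · ♘ · ·│3
2│· ♙ ♙ ♙ ♙ ♙ · ♙│2
1│♖ ♘ ♗ ♕ ♔ ♗ ♖ ·│1
  ─────────────────
  a b c d e f g h


e1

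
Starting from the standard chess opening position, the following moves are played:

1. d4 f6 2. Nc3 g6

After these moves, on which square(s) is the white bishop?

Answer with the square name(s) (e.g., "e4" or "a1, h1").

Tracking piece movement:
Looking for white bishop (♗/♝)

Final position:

  a b c d e f g h
  ─────────────────
8│♜ ♞ ♝ ♛ ♚ ♝ ♞ ♜│8
7│♟ ♟ ♟ ♟ ♟ · · ♟│7
6│· · · · · ♟ ♟ ·│6
5│· · · · · · · ·│5
4│· · · ♙ · · · ·│4
3│· · ♘ · · · · ·│3
2│♙ ♙ ♙ · ♙ ♙ ♙ ♙│2
1│♖ · ♗ ♕ ♔ ♗ ♘ ♖│1
  ─────────────────
  a b c d e f g h


c1, f1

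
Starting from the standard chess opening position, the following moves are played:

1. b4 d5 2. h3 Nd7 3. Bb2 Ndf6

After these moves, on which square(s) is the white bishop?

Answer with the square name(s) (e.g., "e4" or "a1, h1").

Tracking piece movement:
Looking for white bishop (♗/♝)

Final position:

  a b c d e f g h
  ─────────────────
8│♜ · ♝ ♛ ♚ ♝ ♞ ♜│8
7│♟ ♟ ♟ · ♟ ♟ ♟ ♟│7
6│· · · · · ♞ · ·│6
5│· · · ♟ · · · ·│5
4│· ♙ · · · · · ·│4
3│· · · · · · · ♙│3
2│♙ ♗ ♙ ♙ ♙ ♙ ♙ ·│2
1│♖ ♘ · ♕ ♔ ♗ ♘ ♖│1
  ─────────────────
  a b c d e f g h


b2, f1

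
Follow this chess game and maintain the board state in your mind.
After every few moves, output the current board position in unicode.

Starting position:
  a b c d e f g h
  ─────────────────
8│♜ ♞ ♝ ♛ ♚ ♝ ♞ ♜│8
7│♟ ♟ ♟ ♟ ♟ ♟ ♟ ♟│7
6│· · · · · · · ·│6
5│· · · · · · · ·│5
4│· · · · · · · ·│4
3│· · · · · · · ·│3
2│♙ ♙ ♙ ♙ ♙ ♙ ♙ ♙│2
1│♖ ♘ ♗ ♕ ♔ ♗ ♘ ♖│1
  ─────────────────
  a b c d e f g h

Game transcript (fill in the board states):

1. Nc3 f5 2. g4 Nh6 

  a b c d e f g h
  ─────────────────
8│♜ ♞ ♝ ♛ ♚ ♝ · ♜│8
7│♟ ♟ ♟ ♟ ♟ · ♟ ♟│7
6│· · · · · · · ♞│6
5│· · · · · ♟ · ·│5
4│· · · · · · ♙ ·│4
3│· · ♘ · · · · ·│3
2│♙ ♙ ♙ ♙ ♙ ♙ · ♙│2
1│♖ · ♗ ♕ ♔ ♗ ♘ ♖│1
  ─────────────────
  a b c d e f g h

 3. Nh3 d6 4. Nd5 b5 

  a b c d e f g h
  ─────────────────
8│♜ ♞ ♝ ♛ ♚ ♝ · ♜│8
7│♟ · ♟ · ♟ · ♟ ♟│7
6│· · · ♟ · · · ♞│6
5│· ♟ · ♘ · ♟ · ·│5
4│· · · · · · ♙ ·│4
3│· · · · · · · ♘│3
2│♙ ♙ ♙ ♙ ♙ ♙ · ♙│2
1│♖ · ♗ ♕ ♔ ♗ · ♖│1
  ─────────────────
  a b c d e f g h

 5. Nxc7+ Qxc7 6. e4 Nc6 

  a b c d e f g h
  ─────────────────
8│♜ · ♝ · ♚ ♝ · ♜│8
7│♟ · ♛ · ♟ · ♟ ♟│7
6│· · ♞ ♟ · · · ♞│6
5│· ♟ · · · ♟ · ·│5
4│· · · · ♙ · ♙ ·│4
3│· · · · · · · ♘│3
2│♙ ♙ ♙ ♙ · ♙ · ♙│2
1│♖ · ♗ ♕ ♔ ♗ · ♖│1
  ─────────────────
  a b c d e f g h



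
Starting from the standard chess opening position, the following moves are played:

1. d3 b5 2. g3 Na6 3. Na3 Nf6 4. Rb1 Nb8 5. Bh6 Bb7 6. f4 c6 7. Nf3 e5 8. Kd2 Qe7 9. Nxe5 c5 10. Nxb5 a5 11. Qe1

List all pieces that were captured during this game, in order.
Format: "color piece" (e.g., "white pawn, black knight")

Tracking captures:
  Nxe5: captured black pawn
  Nxb5: captured black pawn

black pawn, black pawn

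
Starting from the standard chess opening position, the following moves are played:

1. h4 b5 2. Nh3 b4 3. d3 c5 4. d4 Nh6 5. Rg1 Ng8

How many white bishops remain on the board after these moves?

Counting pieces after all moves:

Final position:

  a b c d e f g h
  ─────────────────
8│♜ ♞ ♝ ♛ ♚ ♝ ♞ ♜│8
7│♟ · · ♟ ♟ ♟ ♟ ♟│7
6│· · · · · · · ·│6
5│· · ♟ · · · · ·│5
4│· ♟ · ♙ · · · ♙│4
3│· · · · · · · ♘│3
2│♙ ♙ ♙ · ♙ ♙ ♙ ·│2
1│♖ ♘ ♗ ♕ ♔ ♗ ♖ ·│1
  ─────────────────
  a b c d e f g h


2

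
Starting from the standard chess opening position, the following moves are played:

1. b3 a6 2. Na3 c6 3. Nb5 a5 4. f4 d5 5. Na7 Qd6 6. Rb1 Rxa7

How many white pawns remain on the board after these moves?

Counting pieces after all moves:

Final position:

  a b c d e f g h
  ─────────────────
8│· ♞ ♝ · ♚ ♝ ♞ ♜│8
7│♜ ♟ · · ♟ ♟ ♟ ♟│7
6│· · ♟ ♛ · · · ·│6
5│♟ · · ♟ · · · ·│5
4│· · · · · ♙ · ·│4
3│· ♙ · · · · · ·│3
2│♙ · ♙ ♙ ♙ · ♙ ♙│2
1│· ♖ ♗ ♕ ♔ ♗ ♘ ♖│1
  ─────────────────
  a b c d e f g h


8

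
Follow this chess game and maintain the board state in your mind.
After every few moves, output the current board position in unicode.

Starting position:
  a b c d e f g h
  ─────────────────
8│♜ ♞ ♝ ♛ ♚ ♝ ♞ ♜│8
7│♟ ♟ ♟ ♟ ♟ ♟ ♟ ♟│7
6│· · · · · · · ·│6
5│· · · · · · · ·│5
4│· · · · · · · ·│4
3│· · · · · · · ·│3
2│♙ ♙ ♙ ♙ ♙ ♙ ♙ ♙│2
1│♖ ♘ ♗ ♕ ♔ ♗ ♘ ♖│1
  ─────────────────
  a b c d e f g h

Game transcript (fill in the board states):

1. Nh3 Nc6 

  a b c d e f g h
  ─────────────────
8│♜ · ♝ ♛ ♚ ♝ ♞ ♜│8
7│♟ ♟ ♟ ♟ ♟ ♟ ♟ ♟│7
6│· · ♞ · · · · ·│6
5│· · · · · · · ·│5
4│· · · · · · · ·│4
3│· · · · · · · ♘│3
2│♙ ♙ ♙ ♙ ♙ ♙ ♙ ♙│2
1│♖ ♘ ♗ ♕ ♔ ♗ · ♖│1
  ─────────────────
  a b c d e f g h

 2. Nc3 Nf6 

  a b c d e f g h
  ─────────────────
8│♜ · ♝ ♛ ♚ ♝ · ♜│8
7│♟ ♟ ♟ ♟ ♟ ♟ ♟ ♟│7
6│· · ♞ · · ♞ · ·│6
5│· · · · · · · ·│5
4│· · · · · · · ·│4
3│· · ♘ · · · · ♘│3
2│♙ ♙ ♙ ♙ ♙ ♙ ♙ ♙│2
1│♖ · ♗ ♕ ♔ ♗ · ♖│1
  ─────────────────
  a b c d e f g h

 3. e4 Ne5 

  a b c d e f g h
  ─────────────────
8│♜ · ♝ ♛ ♚ ♝ · ♜│8
7│♟ ♟ ♟ ♟ ♟ ♟ ♟ ♟│7
6│· · · · · ♞ · ·│6
5│· · · · ♞ · · ·│5
4│· · · · ♙ · · ·│4
3│· · ♘ · · · · ♘│3
2│♙ ♙ ♙ ♙ · ♙ ♙ ♙│2
1│♖ · ♗ ♕ ♔ ♗ · ♖│1
  ─────────────────
  a b c d e f g h

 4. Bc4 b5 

  a b c d e f g h
  ─────────────────
8│♜ · ♝ ♛ ♚ ♝ · ♜│8
7│♟ · ♟ ♟ ♟ ♟ ♟ ♟│7
6│· · · · · ♞ · ·│6
5│· ♟ · · ♞ · · ·│5
4│· · ♗ · ♙ · · ·│4
3│· · ♘ · · · · ♘│3
2│♙ ♙ ♙ ♙ · ♙ ♙ ♙│2
1│♖ · ♗ ♕ ♔ · · ♖│1
  ─────────────────
  a b c d e f g h

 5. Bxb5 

  a b c d e f g h
  ─────────────────
8│♜ · ♝ ♛ ♚ ♝ · ♜│8
7│♟ · ♟ ♟ ♟ ♟ ♟ ♟│7
6│· · · · · ♞ · ·│6
5│· ♗ · · ♞ · · ·│5
4│· · · · ♙ · · ·│4
3│· · ♘ · · · · ♘│3
2│♙ ♙ ♙ ♙ · ♙ ♙ ♙│2
1│♖ · ♗ ♕ ♔ · · ♖│1
  ─────────────────
  a b c d e f g h


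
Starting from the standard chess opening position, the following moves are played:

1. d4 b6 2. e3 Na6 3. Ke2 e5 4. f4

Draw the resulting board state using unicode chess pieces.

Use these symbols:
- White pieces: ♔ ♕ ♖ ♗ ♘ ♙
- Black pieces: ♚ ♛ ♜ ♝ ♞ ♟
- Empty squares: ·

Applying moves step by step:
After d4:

♜ ♞ ♝ ♛ ♚ ♝ ♞ ♜
♟ ♟ ♟ ♟ ♟ ♟ ♟ ♟
· · · · · · · ·
· · · · · · · ·
· · · ♙ · · · ·
· · · · · · · ·
♙ ♙ ♙ · ♙ ♙ ♙ ♙
♖ ♘ ♗ ♕ ♔ ♗ ♘ ♖


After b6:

♜ ♞ ♝ ♛ ♚ ♝ ♞ ♜
♟ · ♟ ♟ ♟ ♟ ♟ ♟
· ♟ · · · · · ·
· · · · · · · ·
· · · ♙ · · · ·
· · · · · · · ·
♙ ♙ ♙ · ♙ ♙ ♙ ♙
♖ ♘ ♗ ♕ ♔ ♗ ♘ ♖


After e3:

♜ ♞ ♝ ♛ ♚ ♝ ♞ ♜
♟ · ♟ ♟ ♟ ♟ ♟ ♟
· ♟ · · · · · ·
· · · · · · · ·
· · · ♙ · · · ·
· · · · ♙ · · ·
♙ ♙ ♙ · · ♙ ♙ ♙
♖ ♘ ♗ ♕ ♔ ♗ ♘ ♖


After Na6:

♜ · ♝ ♛ ♚ ♝ ♞ ♜
♟ · ♟ ♟ ♟ ♟ ♟ ♟
♞ ♟ · · · · · ·
· · · · · · · ·
· · · ♙ · · · ·
· · · · ♙ · · ·
♙ ♙ ♙ · · ♙ ♙ ♙
♖ ♘ ♗ ♕ ♔ ♗ ♘ ♖


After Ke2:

♜ · ♝ ♛ ♚ ♝ ♞ ♜
♟ · ♟ ♟ ♟ ♟ ♟ ♟
♞ ♟ · · · · · ·
· · · · · · · ·
· · · ♙ · · · ·
· · · · ♙ · · ·
♙ ♙ ♙ · ♔ ♙ ♙ ♙
♖ ♘ ♗ ♕ · ♗ ♘ ♖


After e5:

♜ · ♝ ♛ ♚ ♝ ♞ ♜
♟ · ♟ ♟ · ♟ ♟ ♟
♞ ♟ · · · · · ·
· · · · ♟ · · ·
· · · ♙ · · · ·
· · · · ♙ · · ·
♙ ♙ ♙ · ♔ ♙ ♙ ♙
♖ ♘ ♗ ♕ · ♗ ♘ ♖


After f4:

♜ · ♝ ♛ ♚ ♝ ♞ ♜
♟ · ♟ ♟ · ♟ ♟ ♟
♞ ♟ · · · · · ·
· · · · ♟ · · ·
· · · ♙ · ♙ · ·
· · · · ♙ · · ·
♙ ♙ ♙ · ♔ · ♙ ♙
♖ ♘ ♗ ♕ · ♗ ♘ ♖



  a b c d e f g h
  ─────────────────
8│♜ · ♝ ♛ ♚ ♝ ♞ ♜│8
7│♟ · ♟ ♟ · ♟ ♟ ♟│7
6│♞ ♟ · · · · · ·│6
5│· · · · ♟ · · ·│5
4│· · · ♙ · ♙ · ·│4
3│· · · · ♙ · · ·│3
2│♙ ♙ ♙ · ♔ · ♙ ♙│2
1│♖ ♘ ♗ ♕ · ♗ ♘ ♖│1
  ─────────────────
  a b c d e f g h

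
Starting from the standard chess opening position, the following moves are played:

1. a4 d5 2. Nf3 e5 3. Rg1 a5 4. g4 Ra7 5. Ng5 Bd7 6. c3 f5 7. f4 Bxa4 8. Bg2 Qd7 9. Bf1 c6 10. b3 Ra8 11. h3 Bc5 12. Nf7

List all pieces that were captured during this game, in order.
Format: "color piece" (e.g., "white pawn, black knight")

Tracking captures:
  Bxa4: captured white pawn

white pawn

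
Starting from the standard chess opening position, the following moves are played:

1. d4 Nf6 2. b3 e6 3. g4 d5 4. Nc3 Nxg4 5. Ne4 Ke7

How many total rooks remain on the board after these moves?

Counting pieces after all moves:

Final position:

  a b c d e f g h
  ─────────────────
8│♜ ♞ ♝ ♛ · ♝ · ♜│8
7│♟ ♟ ♟ · ♚ ♟ ♟ ♟│7
6│· · · · ♟ · · ·│6
5│· · · ♟ · · · ·│5
4│· · · ♙ ♘ · ♞ ·│4
3│· ♙ · · · · · ·│3
2│♙ · ♙ · ♙ ♙ · ♙│2
1│♖ · ♗ ♕ ♔ ♗ ♘ ♖│1
  ─────────────────
  a b c d e f g h


4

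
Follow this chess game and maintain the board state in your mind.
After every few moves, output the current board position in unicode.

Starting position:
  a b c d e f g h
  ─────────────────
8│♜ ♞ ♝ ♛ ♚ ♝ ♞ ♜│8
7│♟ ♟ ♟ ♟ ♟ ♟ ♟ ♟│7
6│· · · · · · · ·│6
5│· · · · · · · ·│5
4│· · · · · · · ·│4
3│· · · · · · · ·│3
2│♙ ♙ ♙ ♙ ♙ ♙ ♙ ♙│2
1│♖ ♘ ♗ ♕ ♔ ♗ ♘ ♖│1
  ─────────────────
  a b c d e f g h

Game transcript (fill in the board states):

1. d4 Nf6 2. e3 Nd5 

  a b c d e f g h
  ─────────────────
8│♜ ♞ ♝ ♛ ♚ ♝ · ♜│8
7│♟ ♟ ♟ ♟ ♟ ♟ ♟ ♟│7
6│· · · · · · · ·│6
5│· · · ♞ · · · ·│5
4│· · · ♙ · · · ·│4
3│· · · · ♙ · · ·│3
2│♙ ♙ ♙ · · ♙ ♙ ♙│2
1│♖ ♘ ♗ ♕ ♔ ♗ ♘ ♖│1
  ─────────────────
  a b c d e f g h

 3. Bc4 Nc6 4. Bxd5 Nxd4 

  a b c d e f g h
  ─────────────────
8│♜ · ♝ ♛ ♚ ♝ · ♜│8
7│♟ ♟ ♟ ♟ ♟ ♟ ♟ ♟│7
6│· · · · · · · ·│6
5│· · · ♗ · · · ·│5
4│· · · ♞ · · · ·│4
3│· · · · ♙ · · ·│3
2│♙ ♙ ♙ · · ♙ ♙ ♙│2
1│♖ ♘ ♗ ♕ ♔ · ♘ ♖│1
  ─────────────────
  a b c d e f g h

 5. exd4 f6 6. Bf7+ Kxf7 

  a b c d e f g h
  ─────────────────
8│♜ · ♝ ♛ · ♝ · ♜│8
7│♟ ♟ ♟ ♟ ♟ ♚ ♟ ♟│7
6│· · · · · ♟ · ·│6
5│· · · · · · · ·│5
4│· · · ♙ · · · ·│4
3│· · · · · · · ·│3
2│♙ ♙ ♙ · · ♙ ♙ ♙│2
1│♖ ♘ ♗ ♕ ♔ · ♘ ♖│1
  ─────────────────
  a b c d e f g h



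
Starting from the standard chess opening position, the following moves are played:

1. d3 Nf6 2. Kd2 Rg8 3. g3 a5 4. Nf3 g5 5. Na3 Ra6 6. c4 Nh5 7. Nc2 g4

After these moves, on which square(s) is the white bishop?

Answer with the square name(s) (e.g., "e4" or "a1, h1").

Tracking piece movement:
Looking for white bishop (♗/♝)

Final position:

  a b c d e f g h
  ─────────────────
8│· ♞ ♝ ♛ ♚ ♝ ♜ ·│8
7│· ♟ ♟ ♟ ♟ ♟ · ♟│7
6│♜ · · · · · · ·│6
5│♟ · · · · · · ♞│5
4│· · ♙ · · · ♟ ·│4
3│· · · ♙ · ♘ ♙ ·│3
2│♙ ♙ ♘ ♔ ♙ ♙ · ♙│2
1│♖ · ♗ ♕ · ♗ · ♖│1
  ─────────────────
  a b c d e f g h


c1, f1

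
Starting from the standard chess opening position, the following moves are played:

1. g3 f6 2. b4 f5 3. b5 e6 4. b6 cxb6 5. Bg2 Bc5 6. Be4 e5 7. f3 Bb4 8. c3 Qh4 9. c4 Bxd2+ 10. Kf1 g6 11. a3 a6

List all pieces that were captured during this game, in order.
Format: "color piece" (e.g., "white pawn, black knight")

Tracking captures:
  cxb6: captured white pawn
  Bxd2+: captured white pawn

white pawn, white pawn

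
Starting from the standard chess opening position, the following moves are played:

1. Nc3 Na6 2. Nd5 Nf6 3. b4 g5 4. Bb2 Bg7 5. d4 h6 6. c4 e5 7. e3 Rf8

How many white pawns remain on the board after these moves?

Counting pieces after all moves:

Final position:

  a b c d e f g h
  ─────────────────
8│♜ · ♝ ♛ ♚ ♜ · ·│8
7│♟ ♟ ♟ ♟ · ♟ ♝ ·│7
6│♞ · · · · ♞ · ♟│6
5│· · · ♘ ♟ · ♟ ·│5
4│· ♙ ♙ ♙ · · · ·│4
3│· · · · ♙ · · ·│3
2│♙ ♗ · · · ♙ ♙ ♙│2
1│♖ · · ♕ ♔ ♗ ♘ ♖│1
  ─────────────────
  a b c d e f g h


8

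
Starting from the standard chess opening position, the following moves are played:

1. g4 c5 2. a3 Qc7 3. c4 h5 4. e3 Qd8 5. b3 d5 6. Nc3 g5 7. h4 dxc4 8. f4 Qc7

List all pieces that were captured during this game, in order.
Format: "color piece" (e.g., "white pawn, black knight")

Tracking captures:
  dxc4: captured white pawn

white pawn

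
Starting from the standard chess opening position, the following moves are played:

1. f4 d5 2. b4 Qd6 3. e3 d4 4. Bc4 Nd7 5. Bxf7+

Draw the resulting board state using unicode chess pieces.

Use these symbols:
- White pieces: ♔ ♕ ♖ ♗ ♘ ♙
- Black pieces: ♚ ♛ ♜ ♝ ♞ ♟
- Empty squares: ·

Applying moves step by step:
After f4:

♜ ♞ ♝ ♛ ♚ ♝ ♞ ♜
♟ ♟ ♟ ♟ ♟ ♟ ♟ ♟
· · · · · · · ·
· · · · · · · ·
· · · · · ♙ · ·
· · · · · · · ·
♙ ♙ ♙ ♙ ♙ · ♙ ♙
♖ ♘ ♗ ♕ ♔ ♗ ♘ ♖


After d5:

♜ ♞ ♝ ♛ ♚ ♝ ♞ ♜
♟ ♟ ♟ · ♟ ♟ ♟ ♟
· · · · · · · ·
· · · ♟ · · · ·
· · · · · ♙ · ·
· · · · · · · ·
♙ ♙ ♙ ♙ ♙ · ♙ ♙
♖ ♘ ♗ ♕ ♔ ♗ ♘ ♖


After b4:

♜ ♞ ♝ ♛ ♚ ♝ ♞ ♜
♟ ♟ ♟ · ♟ ♟ ♟ ♟
· · · · · · · ·
· · · ♟ · · · ·
· ♙ · · · ♙ · ·
· · · · · · · ·
♙ · ♙ ♙ ♙ · ♙ ♙
♖ ♘ ♗ ♕ ♔ ♗ ♘ ♖


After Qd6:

♜ ♞ ♝ · ♚ ♝ ♞ ♜
♟ ♟ ♟ · ♟ ♟ ♟ ♟
· · · ♛ · · · ·
· · · ♟ · · · ·
· ♙ · · · ♙ · ·
· · · · · · · ·
♙ · ♙ ♙ ♙ · ♙ ♙
♖ ♘ ♗ ♕ ♔ ♗ ♘ ♖


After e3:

♜ ♞ ♝ · ♚ ♝ ♞ ♜
♟ ♟ ♟ · ♟ ♟ ♟ ♟
· · · ♛ · · · ·
· · · ♟ · · · ·
· ♙ · · · ♙ · ·
· · · · ♙ · · ·
♙ · ♙ ♙ · · ♙ ♙
♖ ♘ ♗ ♕ ♔ ♗ ♘ ♖


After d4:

♜ ♞ ♝ · ♚ ♝ ♞ ♜
♟ ♟ ♟ · ♟ ♟ ♟ ♟
· · · ♛ · · · ·
· · · · · · · ·
· ♙ · ♟ · ♙ · ·
· · · · ♙ · · ·
♙ · ♙ ♙ · · ♙ ♙
♖ ♘ ♗ ♕ ♔ ♗ ♘ ♖


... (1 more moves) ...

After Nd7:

♜ · ♝ · ♚ ♝ ♞ ♜
♟ ♟ ♟ ♞ ♟ ♟ ♟ ♟
· · · ♛ · · · ·
· · · · · · · ·
· ♙ ♗ ♟ · ♙ · ·
· · · · ♙ · · ·
♙ · ♙ ♙ · · ♙ ♙
♖ ♘ ♗ ♕ ♔ · ♘ ♖


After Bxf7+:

♜ · ♝ · ♚ ♝ ♞ ♜
♟ ♟ ♟ ♞ ♟ ♗ ♟ ♟
· · · ♛ · · · ·
· · · · · · · ·
· ♙ · ♟ · ♙ · ·
· · · · ♙ · · ·
♙ · ♙ ♙ · · ♙ ♙
♖ ♘ ♗ ♕ ♔ · ♘ ♖



  a b c d e f g h
  ─────────────────
8│♜ · ♝ · ♚ ♝ ♞ ♜│8
7│♟ ♟ ♟ ♞ ♟ ♗ ♟ ♟│7
6│· · · ♛ · · · ·│6
5│· · · · · · · ·│5
4│· ♙ · ♟ · ♙ · ·│4
3│· · · · ♙ · · ·│3
2│♙ · ♙ ♙ · · ♙ ♙│2
1│♖ ♘ ♗ ♕ ♔ · ♘ ♖│1
  ─────────────────
  a b c d e f g h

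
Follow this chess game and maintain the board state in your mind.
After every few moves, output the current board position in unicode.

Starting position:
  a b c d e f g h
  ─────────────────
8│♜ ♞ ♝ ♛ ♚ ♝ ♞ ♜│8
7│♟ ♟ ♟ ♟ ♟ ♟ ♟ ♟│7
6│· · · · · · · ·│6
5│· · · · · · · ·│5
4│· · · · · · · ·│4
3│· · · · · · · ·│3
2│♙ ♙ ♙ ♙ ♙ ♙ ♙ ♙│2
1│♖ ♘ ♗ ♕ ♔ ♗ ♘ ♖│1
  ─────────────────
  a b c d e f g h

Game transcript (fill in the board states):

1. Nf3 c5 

  a b c d e f g h
  ─────────────────
8│♜ ♞ ♝ ♛ ♚ ♝ ♞ ♜│8
7│♟ ♟ · ♟ ♟ ♟ ♟ ♟│7
6│· · · · · · · ·│6
5│· · ♟ · · · · ·│5
4│· · · · · · · ·│4
3│· · · · · ♘ · ·│3
2│♙ ♙ ♙ ♙ ♙ ♙ ♙ ♙│2
1│♖ ♘ ♗ ♕ ♔ ♗ · ♖│1
  ─────────────────
  a b c d e f g h

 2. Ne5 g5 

  a b c d e f g h
  ─────────────────
8│♜ ♞ ♝ ♛ ♚ ♝ ♞ ♜│8
7│♟ ♟ · ♟ ♟ ♟ · ♟│7
6│· · · · · · · ·│6
5│· · ♟ · ♘ · ♟ ·│5
4│· · · · · · · ·│4
3│· · · · · · · ·│3
2│♙ ♙ ♙ ♙ ♙ ♙ ♙ ♙│2
1│♖ ♘ ♗ ♕ ♔ ♗ · ♖│1
  ─────────────────
  a b c d e f g h

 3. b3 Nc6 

  a b c d e f g h
  ─────────────────
8│♜ · ♝ ♛ ♚ ♝ ♞ ♜│8
7│♟ ♟ · ♟ ♟ ♟ · ♟│7
6│· · ♞ · · · · ·│6
5│· · ♟ · ♘ · ♟ ·│5
4│· · · · · · · ·│4
3│· ♙ · · · · · ·│3
2│♙ · ♙ ♙ ♙ ♙ ♙ ♙│2
1│♖ ♘ ♗ ♕ ♔ ♗ · ♖│1
  ─────────────────
  a b c d e f g h

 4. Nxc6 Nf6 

  a b c d e f g h
  ─────────────────
8│♜ · ♝ ♛ ♚ ♝ · ♜│8
7│♟ ♟ · ♟ ♟ ♟ · ♟│7
6│· · ♘ · · ♞ · ·│6
5│· · ♟ · · · ♟ ·│5
4│· · · · · · · ·│4
3│· ♙ · · · · · ·│3
2│♙ · ♙ ♙ ♙ ♙ ♙ ♙│2
1│♖ ♘ ♗ ♕ ♔ ♗ · ♖│1
  ─────────────────
  a b c d e f g h

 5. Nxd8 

  a b c d e f g h
  ─────────────────
8│♜ · ♝ ♘ ♚ ♝ · ♜│8
7│♟ ♟ · ♟ ♟ ♟ · ♟│7
6│· · · · · ♞ · ·│6
5│· · ♟ · · · ♟ ·│5
4│· · · · · · · ·│4
3│· ♙ · · · · · ·│3
2│♙ · ♙ ♙ ♙ ♙ ♙ ♙│2
1│♖ ♘ ♗ ♕ ♔ ♗ · ♖│1
  ─────────────────
  a b c d e f g h


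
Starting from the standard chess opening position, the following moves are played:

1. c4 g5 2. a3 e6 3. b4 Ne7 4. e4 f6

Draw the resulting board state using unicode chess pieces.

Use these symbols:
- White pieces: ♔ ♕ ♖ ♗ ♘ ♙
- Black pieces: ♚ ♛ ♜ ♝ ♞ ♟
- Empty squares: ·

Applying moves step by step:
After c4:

♜ ♞ ♝ ♛ ♚ ♝ ♞ ♜
♟ ♟ ♟ ♟ ♟ ♟ ♟ ♟
· · · · · · · ·
· · · · · · · ·
· · ♙ · · · · ·
· · · · · · · ·
♙ ♙ · ♙ ♙ ♙ ♙ ♙
♖ ♘ ♗ ♕ ♔ ♗ ♘ ♖


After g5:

♜ ♞ ♝ ♛ ♚ ♝ ♞ ♜
♟ ♟ ♟ ♟ ♟ ♟ · ♟
· · · · · · · ·
· · · · · · ♟ ·
· · ♙ · · · · ·
· · · · · · · ·
♙ ♙ · ♙ ♙ ♙ ♙ ♙
♖ ♘ ♗ ♕ ♔ ♗ ♘ ♖


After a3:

♜ ♞ ♝ ♛ ♚ ♝ ♞ ♜
♟ ♟ ♟ ♟ ♟ ♟ · ♟
· · · · · · · ·
· · · · · · ♟ ·
· · ♙ · · · · ·
♙ · · · · · · ·
· ♙ · ♙ ♙ ♙ ♙ ♙
♖ ♘ ♗ ♕ ♔ ♗ ♘ ♖


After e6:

♜ ♞ ♝ ♛ ♚ ♝ ♞ ♜
♟ ♟ ♟ ♟ · ♟ · ♟
· · · · ♟ · · ·
· · · · · · ♟ ·
· · ♙ · · · · ·
♙ · · · · · · ·
· ♙ · ♙ ♙ ♙ ♙ ♙
♖ ♘ ♗ ♕ ♔ ♗ ♘ ♖


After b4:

♜ ♞ ♝ ♛ ♚ ♝ ♞ ♜
♟ ♟ ♟ ♟ · ♟ · ♟
· · · · ♟ · · ·
· · · · · · ♟ ·
· ♙ ♙ · · · · ·
♙ · · · · · · ·
· · · ♙ ♙ ♙ ♙ ♙
♖ ♘ ♗ ♕ ♔ ♗ ♘ ♖


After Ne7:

♜ ♞ ♝ ♛ ♚ ♝ · ♜
♟ ♟ ♟ ♟ ♞ ♟ · ♟
· · · · ♟ · · ·
· · · · · · ♟ ·
· ♙ ♙ · · · · ·
♙ · · · · · · ·
· · · ♙ ♙ ♙ ♙ ♙
♖ ♘ ♗ ♕ ♔ ♗ ♘ ♖


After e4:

♜ ♞ ♝ ♛ ♚ ♝ · ♜
♟ ♟ ♟ ♟ ♞ ♟ · ♟
· · · · ♟ · · ·
· · · · · · ♟ ·
· ♙ ♙ · ♙ · · ·
♙ · · · · · · ·
· · · ♙ · ♙ ♙ ♙
♖ ♘ ♗ ♕ ♔ ♗ ♘ ♖


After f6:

♜ ♞ ♝ ♛ ♚ ♝ · ♜
♟ ♟ ♟ ♟ ♞ · · ♟
· · · · ♟ ♟ · ·
· · · · · · ♟ ·
· ♙ ♙ · ♙ · · ·
♙ · · · · · · ·
· · · ♙ · ♙ ♙ ♙
♖ ♘ ♗ ♕ ♔ ♗ ♘ ♖



  a b c d e f g h
  ─────────────────
8│♜ ♞ ♝ ♛ ♚ ♝ · ♜│8
7│♟ ♟ ♟ ♟ ♞ · · ♟│7
6│· · · · ♟ ♟ · ·│6
5│· · · · · · ♟ ·│5
4│· ♙ ♙ · ♙ · · ·│4
3│♙ · · · · · · ·│3
2│· · · ♙ · ♙ ♙ ♙│2
1│♖ ♘ ♗ ♕ ♔ ♗ ♘ ♖│1
  ─────────────────
  a b c d e f g h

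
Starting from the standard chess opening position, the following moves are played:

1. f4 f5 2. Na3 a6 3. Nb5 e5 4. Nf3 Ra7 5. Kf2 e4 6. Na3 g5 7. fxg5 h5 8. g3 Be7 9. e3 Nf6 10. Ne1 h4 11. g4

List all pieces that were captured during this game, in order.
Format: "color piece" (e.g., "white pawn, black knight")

Tracking captures:
  fxg5: captured black pawn

black pawn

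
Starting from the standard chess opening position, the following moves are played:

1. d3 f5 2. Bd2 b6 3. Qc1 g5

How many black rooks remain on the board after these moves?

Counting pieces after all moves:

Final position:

  a b c d e f g h
  ─────────────────
8│♜ ♞ ♝ ♛ ♚ ♝ ♞ ♜│8
7│♟ · ♟ ♟ ♟ · · ♟│7
6│· ♟ · · · · · ·│6
5│· · · · · ♟ ♟ ·│5
4│· · · · · · · ·│4
3│· · · ♙ · · · ·│3
2│♙ ♙ ♙ ♗ ♙ ♙ ♙ ♙│2
1│♖ ♘ ♕ · ♔ ♗ ♘ ♖│1
  ─────────────────
  a b c d e f g h


2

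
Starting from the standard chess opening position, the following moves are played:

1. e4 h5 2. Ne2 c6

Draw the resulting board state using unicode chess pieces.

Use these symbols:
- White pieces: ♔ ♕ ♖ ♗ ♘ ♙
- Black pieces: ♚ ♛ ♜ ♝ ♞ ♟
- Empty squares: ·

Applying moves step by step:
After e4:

♜ ♞ ♝ ♛ ♚ ♝ ♞ ♜
♟ ♟ ♟ ♟ ♟ ♟ ♟ ♟
· · · · · · · ·
· · · · · · · ·
· · · · ♙ · · ·
· · · · · · · ·
♙ ♙ ♙ ♙ · ♙ ♙ ♙
♖ ♘ ♗ ♕ ♔ ♗ ♘ ♖


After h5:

♜ ♞ ♝ ♛ ♚ ♝ ♞ ♜
♟ ♟ ♟ ♟ ♟ ♟ ♟ ·
· · · · · · · ·
· · · · · · · ♟
· · · · ♙ · · ·
· · · · · · · ·
♙ ♙ ♙ ♙ · ♙ ♙ ♙
♖ ♘ ♗ ♕ ♔ ♗ ♘ ♖


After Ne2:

♜ ♞ ♝ ♛ ♚ ♝ ♞ ♜
♟ ♟ ♟ ♟ ♟ ♟ ♟ ·
· · · · · · · ·
· · · · · · · ♟
· · · · ♙ · · ·
· · · · · · · ·
♙ ♙ ♙ ♙ ♘ ♙ ♙ ♙
♖ ♘ ♗ ♕ ♔ ♗ · ♖


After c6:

♜ ♞ ♝ ♛ ♚ ♝ ♞ ♜
♟ ♟ · ♟ ♟ ♟ ♟ ·
· · ♟ · · · · ·
· · · · · · · ♟
· · · · ♙ · · ·
· · · · · · · ·
♙ ♙ ♙ ♙ ♘ ♙ ♙ ♙
♖ ♘ ♗ ♕ ♔ ♗ · ♖



  a b c d e f g h
  ─────────────────
8│♜ ♞ ♝ ♛ ♚ ♝ ♞ ♜│8
7│♟ ♟ · ♟ ♟ ♟ ♟ ·│7
6│· · ♟ · · · · ·│6
5│· · · · · · · ♟│5
4│· · · · ♙ · · ·│4
3│· · · · · · · ·│3
2│♙ ♙ ♙ ♙ ♘ ♙ ♙ ♙│2
1│♖ ♘ ♗ ♕ ♔ ♗ · ♖│1
  ─────────────────
  a b c d e f g h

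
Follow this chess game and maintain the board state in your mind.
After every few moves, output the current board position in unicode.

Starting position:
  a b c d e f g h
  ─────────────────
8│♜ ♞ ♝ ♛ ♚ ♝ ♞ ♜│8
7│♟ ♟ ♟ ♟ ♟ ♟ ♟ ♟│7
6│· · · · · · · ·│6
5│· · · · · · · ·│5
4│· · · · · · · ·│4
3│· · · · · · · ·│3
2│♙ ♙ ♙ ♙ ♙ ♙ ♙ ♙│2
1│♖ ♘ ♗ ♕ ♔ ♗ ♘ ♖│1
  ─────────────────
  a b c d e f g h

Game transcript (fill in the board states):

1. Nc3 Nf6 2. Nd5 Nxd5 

  a b c d e f g h
  ─────────────────
8│♜ ♞ ♝ ♛ ♚ ♝ · ♜│8
7│♟ ♟ ♟ ♟ ♟ ♟ ♟ ♟│7
6│· · · · · · · ·│6
5│· · · ♞ · · · ·│5
4│· · · · · · · ·│4
3│· · · · · · · ·│3
2│♙ ♙ ♙ ♙ ♙ ♙ ♙ ♙│2
1│♖ · ♗ ♕ ♔ ♗ ♘ ♖│1
  ─────────────────
  a b c d e f g h

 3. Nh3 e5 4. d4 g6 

  a b c d e f g h
  ─────────────────
8│♜ ♞ ♝ ♛ ♚ ♝ · ♜│8
7│♟ ♟ ♟ ♟ · ♟ · ♟│7
6│· · · · · · ♟ ·│6
5│· · · ♞ ♟ · · ·│5
4│· · · ♙ · · · ·│4
3│· · · · · · · ♘│3
2│♙ ♙ ♙ · ♙ ♙ ♙ ♙│2
1│♖ · ♗ ♕ ♔ ♗ · ♖│1
  ─────────────────
  a b c d e f g h

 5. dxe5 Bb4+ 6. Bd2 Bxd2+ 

  a b c d e f g h
  ─────────────────
8│♜ ♞ ♝ ♛ ♚ · · ♜│8
7│♟ ♟ ♟ ♟ · ♟ · ♟│7
6│· · · · · · ♟ ·│6
5│· · · ♞ ♙ · · ·│5
4│· · · · · · · ·│4
3│· · · · · · · ♘│3
2│♙ ♙ ♙ ♝ ♙ ♙ ♙ ♙│2
1│♖ · · ♕ ♔ ♗ · ♖│1
  ─────────────────
  a b c d e f g h

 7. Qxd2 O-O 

  a b c d e f g h
  ─────────────────
8│♜ ♞ ♝ ♛ · ♜ ♚ ·│8
7│♟ ♟ ♟ ♟ · ♟ · ♟│7
6│· · · · · · ♟ ·│6
5│· · · ♞ ♙ · · ·│5
4│· · · · · · · ·│4
3│· · · · · · · ♘│3
2│♙ ♙ ♙ ♕ ♙ ♙ ♙ ♙│2
1│♖ · · · ♔ ♗ · ♖│1
  ─────────────────
  a b c d e f g h


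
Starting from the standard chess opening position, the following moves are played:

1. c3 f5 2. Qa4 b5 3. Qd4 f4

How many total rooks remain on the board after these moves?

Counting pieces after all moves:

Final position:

  a b c d e f g h
  ─────────────────
8│♜ ♞ ♝ ♛ ♚ ♝ ♞ ♜│8
7│♟ · ♟ ♟ ♟ · ♟ ♟│7
6│· · · · · · · ·│6
5│· ♟ · · · · · ·│5
4│· · · ♕ · ♟ · ·│4
3│· · ♙ · · · · ·│3
2│♙ ♙ · ♙ ♙ ♙ ♙ ♙│2
1│♖ ♘ ♗ · ♔ ♗ ♘ ♖│1
  ─────────────────
  a b c d e f g h


4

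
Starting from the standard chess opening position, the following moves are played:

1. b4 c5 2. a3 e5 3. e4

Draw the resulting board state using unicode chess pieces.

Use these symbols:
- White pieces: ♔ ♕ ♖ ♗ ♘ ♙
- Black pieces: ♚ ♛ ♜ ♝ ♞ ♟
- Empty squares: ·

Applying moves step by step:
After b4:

♜ ♞ ♝ ♛ ♚ ♝ ♞ ♜
♟ ♟ ♟ ♟ ♟ ♟ ♟ ♟
· · · · · · · ·
· · · · · · · ·
· ♙ · · · · · ·
· · · · · · · ·
♙ · ♙ ♙ ♙ ♙ ♙ ♙
♖ ♘ ♗ ♕ ♔ ♗ ♘ ♖


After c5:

♜ ♞ ♝ ♛ ♚ ♝ ♞ ♜
♟ ♟ · ♟ ♟ ♟ ♟ ♟
· · · · · · · ·
· · ♟ · · · · ·
· ♙ · · · · · ·
· · · · · · · ·
♙ · ♙ ♙ ♙ ♙ ♙ ♙
♖ ♘ ♗ ♕ ♔ ♗ ♘ ♖


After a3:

♜ ♞ ♝ ♛ ♚ ♝ ♞ ♜
♟ ♟ · ♟ ♟ ♟ ♟ ♟
· · · · · · · ·
· · ♟ · · · · ·
· ♙ · · · · · ·
♙ · · · · · · ·
· · ♙ ♙ ♙ ♙ ♙ ♙
♖ ♘ ♗ ♕ ♔ ♗ ♘ ♖


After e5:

♜ ♞ ♝ ♛ ♚ ♝ ♞ ♜
♟ ♟ · ♟ · ♟ ♟ ♟
· · · · · · · ·
· · ♟ · ♟ · · ·
· ♙ · · · · · ·
♙ · · · · · · ·
· · ♙ ♙ ♙ ♙ ♙ ♙
♖ ♘ ♗ ♕ ♔ ♗ ♘ ♖


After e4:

♜ ♞ ♝ ♛ ♚ ♝ ♞ ♜
♟ ♟ · ♟ · ♟ ♟ ♟
· · · · · · · ·
· · ♟ · ♟ · · ·
· ♙ · · ♙ · · ·
♙ · · · · · · ·
· · ♙ ♙ · ♙ ♙ ♙
♖ ♘ ♗ ♕ ♔ ♗ ♘ ♖



  a b c d e f g h
  ─────────────────
8│♜ ♞ ♝ ♛ ♚ ♝ ♞ ♜│8
7│♟ ♟ · ♟ · ♟ ♟ ♟│7
6│· · · · · · · ·│6
5│· · ♟ · ♟ · · ·│5
4│· ♙ · · ♙ · · ·│4
3│♙ · · · · · · ·│3
2│· · ♙ ♙ · ♙ ♙ ♙│2
1│♖ ♘ ♗ ♕ ♔ ♗ ♘ ♖│1
  ─────────────────
  a b c d e f g h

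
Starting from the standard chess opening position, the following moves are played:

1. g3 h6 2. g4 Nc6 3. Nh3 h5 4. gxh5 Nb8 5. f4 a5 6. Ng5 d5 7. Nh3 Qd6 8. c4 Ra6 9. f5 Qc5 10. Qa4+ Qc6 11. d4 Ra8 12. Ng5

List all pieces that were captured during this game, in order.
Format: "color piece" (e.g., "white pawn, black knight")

Tracking captures:
  gxh5: captured black pawn

black pawn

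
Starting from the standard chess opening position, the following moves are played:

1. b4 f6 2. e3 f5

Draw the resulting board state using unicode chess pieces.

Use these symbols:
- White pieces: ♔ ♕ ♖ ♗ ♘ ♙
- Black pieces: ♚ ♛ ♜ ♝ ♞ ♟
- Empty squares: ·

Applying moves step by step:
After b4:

♜ ♞ ♝ ♛ ♚ ♝ ♞ ♜
♟ ♟ ♟ ♟ ♟ ♟ ♟ ♟
· · · · · · · ·
· · · · · · · ·
· ♙ · · · · · ·
· · · · · · · ·
♙ · ♙ ♙ ♙ ♙ ♙ ♙
♖ ♘ ♗ ♕ ♔ ♗ ♘ ♖


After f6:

♜ ♞ ♝ ♛ ♚ ♝ ♞ ♜
♟ ♟ ♟ ♟ ♟ · ♟ ♟
· · · · · ♟ · ·
· · · · · · · ·
· ♙ · · · · · ·
· · · · · · · ·
♙ · ♙ ♙ ♙ ♙ ♙ ♙
♖ ♘ ♗ ♕ ♔ ♗ ♘ ♖


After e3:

♜ ♞ ♝ ♛ ♚ ♝ ♞ ♜
♟ ♟ ♟ ♟ ♟ · ♟ ♟
· · · · · ♟ · ·
· · · · · · · ·
· ♙ · · · · · ·
· · · · ♙ · · ·
♙ · ♙ ♙ · ♙ ♙ ♙
♖ ♘ ♗ ♕ ♔ ♗ ♘ ♖


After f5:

♜ ♞ ♝ ♛ ♚ ♝ ♞ ♜
♟ ♟ ♟ ♟ ♟ · ♟ ♟
· · · · · · · ·
· · · · · ♟ · ·
· ♙ · · · · · ·
· · · · ♙ · · ·
♙ · ♙ ♙ · ♙ ♙ ♙
♖ ♘ ♗ ♕ ♔ ♗ ♘ ♖



  a b c d e f g h
  ─────────────────
8│♜ ♞ ♝ ♛ ♚ ♝ ♞ ♜│8
7│♟ ♟ ♟ ♟ ♟ · ♟ ♟│7
6│· · · · · · · ·│6
5│· · · · · ♟ · ·│5
4│· ♙ · · · · · ·│4
3│· · · · ♙ · · ·│3
2│♙ · ♙ ♙ · ♙ ♙ ♙│2
1│♖ ♘ ♗ ♕ ♔ ♗ ♘ ♖│1
  ─────────────────
  a b c d e f g h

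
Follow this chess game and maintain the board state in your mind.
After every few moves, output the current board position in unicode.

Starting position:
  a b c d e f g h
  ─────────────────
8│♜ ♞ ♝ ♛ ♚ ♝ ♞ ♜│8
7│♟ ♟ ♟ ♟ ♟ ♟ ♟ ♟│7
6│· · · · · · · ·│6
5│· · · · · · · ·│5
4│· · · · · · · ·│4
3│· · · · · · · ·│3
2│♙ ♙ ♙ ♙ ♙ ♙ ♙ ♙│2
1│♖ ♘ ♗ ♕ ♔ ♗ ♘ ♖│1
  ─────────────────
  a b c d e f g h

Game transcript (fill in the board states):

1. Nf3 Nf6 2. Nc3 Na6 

  a b c d e f g h
  ─────────────────
8│♜ · ♝ ♛ ♚ ♝ · ♜│8
7│♟ ♟ ♟ ♟ ♟ ♟ ♟ ♟│7
6│♞ · · · · ♞ · ·│6
5│· · · · · · · ·│5
4│· · · · · · · ·│4
3│· · ♘ · · ♘ · ·│3
2│♙ ♙ ♙ ♙ ♙ ♙ ♙ ♙│2
1│♖ · ♗ ♕ ♔ ♗ · ♖│1
  ─────────────────
  a b c d e f g h

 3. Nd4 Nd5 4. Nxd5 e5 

  a b c d e f g h
  ─────────────────
8│♜ · ♝ ♛ ♚ ♝ · ♜│8
7│♟ ♟ ♟ ♟ · ♟ ♟ ♟│7
6│♞ · · · · · · ·│6
5│· · · ♘ ♟ · · ·│5
4│· · · ♘ · · · ·│4
3│· · · · · · · ·│3
2│♙ ♙ ♙ ♙ ♙ ♙ ♙ ♙│2
1│♖ · ♗ ♕ ♔ ♗ · ♖│1
  ─────────────────
  a b c d e f g h

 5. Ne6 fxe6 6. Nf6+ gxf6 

  a b c d e f g h
  ─────────────────
8│♜ · ♝ ♛ ♚ ♝ · ♜│8
7│♟ ♟ ♟ ♟ · · · ♟│7
6│♞ · · · ♟ ♟ · ·│6
5│· · · · ♟ · · ·│5
4│· · · · · · · ·│4
3│· · · · · · · ·│3
2│♙ ♙ ♙ ♙ ♙ ♙ ♙ ♙│2
1│♖ · ♗ ♕ ♔ ♗ · ♖│1
  ─────────────────
  a b c d e f g h

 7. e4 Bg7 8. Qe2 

  a b c d e f g h
  ─────────────────
8│♜ · ♝ ♛ ♚ · · ♜│8
7│♟ ♟ ♟ ♟ · · ♝ ♟│7
6│♞ · · · ♟ ♟ · ·│6
5│· · · · ♟ · · ·│5
4│· · · · ♙ · · ·│4
3│· · · · · · · ·│3
2│♙ ♙ ♙ ♙ ♕ ♙ ♙ ♙│2
1│♖ · ♗ · ♔ ♗ · ♖│1
  ─────────────────
  a b c d e f g h


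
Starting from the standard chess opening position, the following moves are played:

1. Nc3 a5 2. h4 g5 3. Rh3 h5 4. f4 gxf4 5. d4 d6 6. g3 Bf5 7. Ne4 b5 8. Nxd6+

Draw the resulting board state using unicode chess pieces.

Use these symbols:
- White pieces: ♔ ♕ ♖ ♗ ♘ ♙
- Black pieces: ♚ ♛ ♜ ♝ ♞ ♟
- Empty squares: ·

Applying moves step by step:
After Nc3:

♜ ♞ ♝ ♛ ♚ ♝ ♞ ♜
♟ ♟ ♟ ♟ ♟ ♟ ♟ ♟
· · · · · · · ·
· · · · · · · ·
· · · · · · · ·
· · ♘ · · · · ·
♙ ♙ ♙ ♙ ♙ ♙ ♙ ♙
♖ · ♗ ♕ ♔ ♗ ♘ ♖


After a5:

♜ ♞ ♝ ♛ ♚ ♝ ♞ ♜
· ♟ ♟ ♟ ♟ ♟ ♟ ♟
· · · · · · · ·
♟ · · · · · · ·
· · · · · · · ·
· · ♘ · · · · ·
♙ ♙ ♙ ♙ ♙ ♙ ♙ ♙
♖ · ♗ ♕ ♔ ♗ ♘ ♖


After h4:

♜ ♞ ♝ ♛ ♚ ♝ ♞ ♜
· ♟ ♟ ♟ ♟ ♟ ♟ ♟
· · · · · · · ·
♟ · · · · · · ·
· · · · · · · ♙
· · ♘ · · · · ·
♙ ♙ ♙ ♙ ♙ ♙ ♙ ·
♖ · ♗ ♕ ♔ ♗ ♘ ♖


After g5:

♜ ♞ ♝ ♛ ♚ ♝ ♞ ♜
· ♟ ♟ ♟ ♟ ♟ · ♟
· · · · · · · ·
♟ · · · · · ♟ ·
· · · · · · · ♙
· · ♘ · · · · ·
♙ ♙ ♙ ♙ ♙ ♙ ♙ ·
♖ · ♗ ♕ ♔ ♗ ♘ ♖


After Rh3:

♜ ♞ ♝ ♛ ♚ ♝ ♞ ♜
· ♟ ♟ ♟ ♟ ♟ · ♟
· · · · · · · ·
♟ · · · · · ♟ ·
· · · · · · · ♙
· · ♘ · · · · ♖
♙ ♙ ♙ ♙ ♙ ♙ ♙ ·
♖ · ♗ ♕ ♔ ♗ ♘ ·


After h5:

♜ ♞ ♝ ♛ ♚ ♝ ♞ ♜
· ♟ ♟ ♟ ♟ ♟ · ·
· · · · · · · ·
♟ · · · · · ♟ ♟
· · · · · · · ♙
· · ♘ · · · · ♖
♙ ♙ ♙ ♙ ♙ ♙ ♙ ·
♖ · ♗ ♕ ♔ ♗ ♘ ·


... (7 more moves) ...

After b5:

♜ ♞ · ♛ ♚ ♝ ♞ ♜
· · ♟ · ♟ ♟ · ·
· · · ♟ · · · ·
♟ ♟ · · · ♝ · ♟
· · · ♙ ♘ ♟ · ♙
· · · · · · ♙ ♖
♙ ♙ ♙ · ♙ · · ·
♖ · ♗ ♕ ♔ ♗ ♘ ·


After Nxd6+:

♜ ♞ · ♛ ♚ ♝ ♞ ♜
· · ♟ · ♟ ♟ · ·
· · · ♘ · · · ·
♟ ♟ · · · ♝ · ♟
· · · ♙ · ♟ · ♙
· · · · · · ♙ ♖
♙ ♙ ♙ · ♙ · · ·
♖ · ♗ ♕ ♔ ♗ ♘ ·



  a b c d e f g h
  ─────────────────
8│♜ ♞ · ♛ ♚ ♝ ♞ ♜│8
7│· · ♟ · ♟ ♟ · ·│7
6│· · · ♘ · · · ·│6
5│♟ ♟ · · · ♝ · ♟│5
4│· · · ♙ · ♟ · ♙│4
3│· · · · · · ♙ ♖│3
2│♙ ♙ ♙ · ♙ · · ·│2
1│♖ · ♗ ♕ ♔ ♗ ♘ ·│1
  ─────────────────
  a b c d e f g h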